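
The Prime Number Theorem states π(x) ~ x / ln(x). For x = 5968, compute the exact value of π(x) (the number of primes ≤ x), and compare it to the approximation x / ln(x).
π(5968) = 781;  x/ln(x) ≈ 686.44;  relative error ≈ 12.11%.

Directly count primes up to 5968: π(5968) = 781. The PNT approximation gives 5968/ln(5968) ≈ 5968/8.69417 ≈ 686.44. Relative error (π(x) − x/ln(x)) / π(x) ≈ 12.11%; the approximation is known to undercount slightly (Li(x) is a better estimate).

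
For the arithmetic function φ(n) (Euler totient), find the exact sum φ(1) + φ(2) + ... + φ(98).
Σ_{n ≤ 98} φ(n) = 2944

Compute φ(n) for each 1 ≤ n ≤ 98: φ(1) = 1, φ(2) = 1, φ(3) = 2, φ(4) = 2, φ(5) = 4, φ(6) = 2, φ(7) = 6, φ(8) = 4, φ(9) = 6, φ(10) = 4, φ(11) = 10, φ(12) = 4, φ(13) = 12, φ(14) = 6, φ(15) = 8, φ(16) = 8, φ(17) = 16, φ(18) = 6, φ(19) = 18, φ(20) = 8, φ(21) = 12, φ(22) = 10, φ(23) = 22, φ(24) = 8, φ(25) = 20, φ(26) = 12, φ(27) = 18, φ(28) = 12, φ(29) = 28, φ(30) = 8, φ(31) = 30, φ(32) = 16, φ(33) = 20, φ(34) = 16, φ(35) = 24, φ(36) = 12, φ(37) = 36, φ(38) = 18, φ(39) = 24, φ(40) = 16, φ(41) = 40, φ(42) = 12, φ(43) = 42, φ(44) = 20, φ(45) = 24, φ(46) = 22, φ(47) = 46, φ(48) = 16, φ(49) = 42, φ(50) = 20, φ(51) = 32, φ(52) = 24, φ(53) = 52, φ(54) = 18, φ(55) = 40, φ(56) = 24, φ(57) = 36, φ(58) = 28, φ(59) = 58, φ(60) = 16, φ(61) = 60, φ(62) = 30, φ(63) = 36, φ(64) = 32, φ(65) = 48, φ(66) = 20, φ(67) = 66, φ(68) = 32, φ(69) = 44, φ(70) = 24, φ(71) = 70, φ(72) = 24, φ(73) = 72, φ(74) = 36, φ(75) = 40, φ(76) = 36, φ(77) = 60, φ(78) = 24, φ(79) = 78, φ(80) = 32, φ(81) = 54, φ(82) = 40, φ(83) = 82, φ(84) = 24, φ(85) = 64, φ(86) = 42, φ(87) = 56, φ(88) = 40, φ(89) = 88, φ(90) = 24, φ(91) = 72, φ(92) = 44, φ(93) = 60, φ(94) = 46, φ(95) = 72, φ(96) = 32, φ(97) = 96, φ(98) = 42. Summing all 98 values: 2944. (Average order: Σ_{n ≤ x} φ(n) ~ (3/π²) x². For x = 98, (3/π²)·98² ≈ 2919.27.)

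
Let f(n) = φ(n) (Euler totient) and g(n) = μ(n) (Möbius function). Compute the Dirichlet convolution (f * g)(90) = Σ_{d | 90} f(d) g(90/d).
(φ * μ)(90) = 0

Divisors of 90: [1, 2, 3, 5, 6, 9, 10, 15, 18, 30, 45, 90]. For each d | 90:
  d = 1: φ(1) · μ(90/1) = 1 · 0 = 0
  d = 2: φ(2) · μ(90/2) = 1 · 0 = 0
  d = 3: φ(3) · μ(90/3) = 2 · -1 = -2
  d = 5: φ(5) · μ(90/5) = 4 · 0 = 0
  d = 6: φ(6) · μ(90/6) = 2 · 1 = 2
  d = 9: φ(9) · μ(90/9) = 6 · 1 = 6
  d = 10: φ(10) · μ(90/10) = 4 · 0 = 0
  d = 15: φ(15) · μ(90/15) = 8 · 1 = 8
  d = 18: φ(18) · μ(90/18) = 6 · -1 = -6
  d = 30: φ(30) · μ(90/30) = 8 · -1 = -8
  d = 45: φ(45) · μ(90/45) = 24 · -1 = -24
  d = 90: φ(90) · μ(90/90) = 24 · 1 = 24
Summing: (φ * μ)(90) = 0 + 0 + -2 + 0 + 2 + 6 + 0 + 8 + -6 + -8 + -24 + 24 = 0.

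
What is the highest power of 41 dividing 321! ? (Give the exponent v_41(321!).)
v_41(321!) = 7

Legendre's formula: v_p(n!) = Σ_{k ≥ 1} ⌊n / p^k⌋. For p = 41, n = 321, the terms are:
  ⌊321/41^1⌋ = ⌊321/41⌋ = 7
(the next term ⌊321/41^2⌋ = 0, terminating the sum). Summing: v_41(321!) = 7 = 7.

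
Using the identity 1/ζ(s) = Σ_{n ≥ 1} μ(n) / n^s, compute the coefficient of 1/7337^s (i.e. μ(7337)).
μ(7337) = -1

Factor n = 7337 = 11 · 23 · 29. μ(n) = 0 if any exponent ≥ 2 (not squarefree); otherwise μ(n) = (−1)^{ω(n)} where ω(n) is the number of distinct prime factors. Applying: μ(7337) = -1.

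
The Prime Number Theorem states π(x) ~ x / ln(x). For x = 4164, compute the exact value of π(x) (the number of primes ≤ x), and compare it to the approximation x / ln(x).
π(4164) = 573;  x/ln(x) ≈ 499.63;  relative error ≈ 12.81%.

Directly count primes up to 4164: π(4164) = 573. The PNT approximation gives 4164/ln(4164) ≈ 4164/8.33423 ≈ 499.63. Relative error (π(x) − x/ln(x)) / π(x) ≈ 12.81%; the approximation is known to undercount slightly (Li(x) is a better estimate).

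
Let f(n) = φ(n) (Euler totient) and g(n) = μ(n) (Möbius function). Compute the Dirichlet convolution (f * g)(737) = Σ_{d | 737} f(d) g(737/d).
(φ * μ)(737) = 585

Divisors of 737: [1, 11, 67, 737]. For each d | 737:
  d = 1: φ(1) · μ(737/1) = 1 · 1 = 1
  d = 11: φ(11) · μ(737/11) = 10 · -1 = -10
  d = 67: φ(67) · μ(737/67) = 66 · -1 = -66
  d = 737: φ(737) · μ(737/737) = 660 · 1 = 660
Summing: (φ * μ)(737) = 1 + -10 + -66 + 660 = 585.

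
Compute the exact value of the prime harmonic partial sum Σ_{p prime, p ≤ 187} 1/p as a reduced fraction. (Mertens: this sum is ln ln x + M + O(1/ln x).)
Σ 1/p = 10408867916382550633331528920459565913027063402071390584941986323453055203/5397346292805549782720214077673687806275517530364350655459511599582614290

π(187) = 42, so the primes ≤ 187 are [2, 3, 5, 7, 11, 13, 17, 19, 23, 29, 31, 37, 41, 43, 47, 53, 59, 61, 67, 71, 73, 79, 83, 89, 97, 101, 103, 107, 109, 113, 127, 131, 137, 139, 149, 151, 157, 163, 167, 173, 179, 181]. Summing 1/p over these primes: 10408867916382550633331528920459565913027063402071390584941986323453055203/5397346292805549782720214077673687806275517530364350655459511599582614290 ≈ 1.9285. Mertens estimate ln ln(187) + 0.2615 ≈ 1.9161.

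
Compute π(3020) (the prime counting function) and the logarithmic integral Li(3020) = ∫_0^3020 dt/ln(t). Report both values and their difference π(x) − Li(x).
π(3020) = 433;  Li(3020) ≈ 445.26;  π(x) − Li(x) ≈ -12.26.

Direct count of primes ≤ 3020 gives π(3020) = 433. Numerical evaluation of the logarithmic integral gives Li(3020) ≈ 445.26. The difference π(x) − Li(x) ≈ -12.26 is typically negative for small/moderate x (Li(x) overestimates), though Littlewood's theorem shows this sign changes infinitely often.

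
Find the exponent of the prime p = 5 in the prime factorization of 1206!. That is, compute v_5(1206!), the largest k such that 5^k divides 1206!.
v_5(1206!) = 299

Legendre's formula: v_p(n!) = Σ_{k ≥ 1} ⌊n / p^k⌋. For p = 5, n = 1206, the terms are:
  ⌊1206/5^1⌋ = ⌊1206/5⌋ = 241
  ⌊1206/5^2⌋ = ⌊1206/25⌋ = 48
  ⌊1206/5^3⌋ = ⌊1206/125⌋ = 9
  ⌊1206/5^4⌋ = ⌊1206/625⌋ = 1
(the next term ⌊1206/5^5⌋ = 0, terminating the sum). Summing: v_5(1206!) = 241 + 48 + 9 + 1 = 299.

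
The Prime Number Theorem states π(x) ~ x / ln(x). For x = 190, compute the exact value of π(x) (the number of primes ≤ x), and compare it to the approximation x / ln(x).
π(190) = 42;  x/ln(x) ≈ 36.21;  relative error ≈ 13.78%.

Directly count primes up to 190: π(190) = 42. The PNT approximation gives 190/ln(190) ≈ 190/5.24702 ≈ 36.21. Relative error (π(x) − x/ln(x)) / π(x) ≈ 13.78%; the approximation is known to undercount slightly (Li(x) is a better estimate).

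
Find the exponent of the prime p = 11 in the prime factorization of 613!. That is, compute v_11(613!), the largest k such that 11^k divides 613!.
v_11(613!) = 60

Legendre's formula: v_p(n!) = Σ_{k ≥ 1} ⌊n / p^k⌋. For p = 11, n = 613, the terms are:
  ⌊613/11^1⌋ = ⌊613/11⌋ = 55
  ⌊613/11^2⌋ = ⌊613/121⌋ = 5
(the next term ⌊613/11^3⌋ = 0, terminating the sum). Summing: v_11(613!) = 55 + 5 = 60.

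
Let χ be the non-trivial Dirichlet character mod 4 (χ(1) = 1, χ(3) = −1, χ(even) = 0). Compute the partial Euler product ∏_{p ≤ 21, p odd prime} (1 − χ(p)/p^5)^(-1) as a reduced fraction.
∏ = 8959395755957897476417566375/8993950909687588250159808512

The odd primes p ≤ 21 are [3, 5, 7, 11, 13, 17, 19]. For each, χ(p) = 1 if p ≡ 1 mod 4, χ(p) = −1 if p ≡ 3 mod 4. Taking (1 − χ(p)/p^5)^(-1) = p^5/(p^5 − χ(p)): (1 − (-1)/3^5)^(-1) · (1 − (1)/5^5)^(-1) · (1 − (-1)/7^5)^(-1) · (1 − (-1)/11^5)^(-1) · (1 − (1)/13^5)^(-1) · (1 − (1)/17^5)^(-1) · (1 − (-1)/19^5)^(-1) = 8959395755957897476417566375/8993950909687588250159808512.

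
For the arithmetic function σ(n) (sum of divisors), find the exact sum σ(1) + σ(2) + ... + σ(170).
Σ_{n ≤ 170} σ(n) = 23862

Compute σ(n) for each 1 ≤ n ≤ 170: σ(1) = 1, σ(2) = 3, σ(3) = 4, σ(4) = 7, σ(5) = 6, σ(6) = 12, σ(7) = 8, σ(8) = 15, σ(9) = 13, σ(10) = 18, σ(11) = 12, σ(12) = 28, σ(13) = 14, σ(14) = 24, σ(15) = 24, σ(16) = 31, σ(17) = 18, σ(18) = 39, σ(19) = 20, σ(20) = 42, σ(21) = 32, σ(22) = 36, σ(23) = 24, σ(24) = 60, σ(25) = 31, σ(26) = 42, σ(27) = 40, σ(28) = 56, σ(29) = 30, σ(30) = 72, σ(31) = 32, σ(32) = 63, σ(33) = 48, σ(34) = 54, σ(35) = 48, σ(36) = 91, σ(37) = 38, σ(38) = 60, σ(39) = 56, σ(40) = 90, σ(41) = 42, σ(42) = 96, σ(43) = 44, σ(44) = 84, σ(45) = 78, σ(46) = 72, σ(47) = 48, σ(48) = 124, σ(49) = 57, σ(50) = 93, σ(51) = 72, σ(52) = 98, σ(53) = 54, σ(54) = 120, σ(55) = 72, σ(56) = 120, σ(57) = 80, σ(58) = 90, σ(59) = 60, σ(60) = 168, σ(61) = 62, σ(62) = 96, σ(63) = 104, σ(64) = 127, σ(65) = 84, σ(66) = 144, σ(67) = 68, σ(68) = 126, σ(69) = 96, σ(70) = 144, σ(71) = 72, σ(72) = 195, σ(73) = 74, σ(74) = 114, σ(75) = 124, σ(76) = 140, σ(77) = 96, σ(78) = 168, σ(79) = 80, σ(80) = 186, σ(81) = 121, σ(82) = 126, σ(83) = 84, σ(84) = 224, σ(85) = 108, σ(86) = 132, σ(87) = 120, σ(88) = 180, σ(89) = 90, σ(90) = 234, σ(91) = 112, σ(92) = 168, σ(93) = 128, σ(94) = 144, σ(95) = 120, σ(96) = 252, σ(97) = 98, σ(98) = 171, σ(99) = 156, σ(100) = 217, σ(101) = 102, σ(102) = 216, σ(103) = 104, σ(104) = 210, σ(105) = 192, σ(106) = 162, σ(107) = 108, σ(108) = 280, σ(109) = 110, σ(110) = 216, σ(111) = 152, σ(112) = 248, σ(113) = 114, σ(114) = 240, σ(115) = 144, σ(116) = 210, σ(117) = 182, σ(118) = 180, σ(119) = 144, σ(120) = 360, σ(121) = 133, σ(122) = 186, σ(123) = 168, σ(124) = 224, σ(125) = 156, σ(126) = 312, σ(127) = 128, σ(128) = 255, σ(129) = 176, σ(130) = 252, σ(131) = 132, σ(132) = 336, σ(133) = 160, σ(134) = 204, σ(135) = 240, σ(136) = 270, σ(137) = 138, σ(138) = 288, σ(139) = 140, σ(140) = 336, σ(141) = 192, σ(142) = 216, σ(143) = 168, σ(144) = 403, σ(145) = 180, σ(146) = 222, σ(147) = 228, σ(148) = 266, σ(149) = 150, σ(150) = 372, σ(151) = 152, σ(152) = 300, σ(153) = 234, σ(154) = 288, σ(155) = 192, σ(156) = 392, σ(157) = 158, σ(158) = 240, σ(159) = 216, σ(160) = 378, σ(161) = 192, σ(162) = 363, σ(163) = 164, σ(164) = 294, σ(165) = 288, σ(166) = 252, σ(167) = 168, σ(168) = 480, σ(169) = 183, σ(170) = 324. Summing all 170 values: 23862. (Average order: Σ_{n ≤ x} σ(n) ~ (π²/12) x². For x = 170, (π²/12)·170² ≈ 23769.30.)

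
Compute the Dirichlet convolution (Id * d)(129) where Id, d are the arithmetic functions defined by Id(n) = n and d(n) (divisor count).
(Id * d)(129) = 225

Divisors of 129: [1, 3, 43, 129]. For each d | 129:
  d = 1: Id(1) · d(129/1) = 1 · 4 = 4
  d = 3: Id(3) · d(129/3) = 3 · 2 = 6
  d = 43: Id(43) · d(129/43) = 43 · 2 = 86
  d = 129: Id(129) · d(129/129) = 129 · 1 = 129
Summing: (Id * d)(129) = 4 + 6 + 86 + 129 = 225.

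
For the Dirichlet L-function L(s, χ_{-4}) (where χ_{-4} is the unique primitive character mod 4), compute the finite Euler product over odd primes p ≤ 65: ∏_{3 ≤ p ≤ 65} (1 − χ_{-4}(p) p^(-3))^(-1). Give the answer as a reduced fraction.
∏ = 126115667482028600084463789626710364805572778792731/130156894276470431285217911893722225289762827141120

The odd primes p ≤ 65 are [3, 5, 7, 11, 13, 17, 19, 23, 29, 31, 37, 41, 43, 47, 53, 59, 61]. For each, χ(p) = 1 if p ≡ 1 mod 4, χ(p) = −1 if p ≡ 3 mod 4. Taking (1 − χ(p)/p^3)^(-1) = p^3/(p^3 − χ(p)): (1 − (-1)/3^3)^(-1) · (1 − (1)/5^3)^(-1) · (1 − (-1)/7^3)^(-1) · (1 − (-1)/11^3)^(-1) · (1 − (1)/13^3)^(-1) · (1 − (1)/17^3)^(-1) · (1 − (-1)/19^3)^(-1) · (1 − (-1)/23^3)^(-1) · (1 − (1)/29^3)^(-1) · (1 − (-1)/31^3)^(-1) · (1 − (1)/37^3)^(-1) · (1 − (1)/41^3)^(-1) · (1 − (-1)/43^3)^(-1) · (1 − (-1)/47^3)^(-1) · (1 − (1)/53^3)^(-1) · (1 − (-1)/59^3)^(-1) · (1 − (1)/61^3)^(-1) = 126115667482028600084463789626710364805572778792731/130156894276470431285217911893722225289762827141120.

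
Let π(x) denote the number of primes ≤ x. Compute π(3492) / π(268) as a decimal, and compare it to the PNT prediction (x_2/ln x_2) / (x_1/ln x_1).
π(3492)/π(268) = 488/56 ≈ 8.7143;  PNT prediction ≈ 8.9296.

π(268) = 56 and π(3492) = 488, so π(3492)/π(268) ≈ 8.7143. The PNT-predicted ratio is (3492/ln(3492)) / (268/ln(268)) ≈ 8.9296. The two agree to within a few percent, as expected.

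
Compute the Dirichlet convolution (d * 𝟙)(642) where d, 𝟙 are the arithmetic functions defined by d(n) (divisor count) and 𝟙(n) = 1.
(d * 𝟙)(642) = 27

Divisors of 642: [1, 2, 3, 6, 107, 214, 321, 642]. For each d | 642:
  d = 1: d(1) · 𝟙(642/1) = 1 · 1 = 1
  d = 2: d(2) · 𝟙(642/2) = 2 · 1 = 2
  d = 3: d(3) · 𝟙(642/3) = 2 · 1 = 2
  d = 6: d(6) · 𝟙(642/6) = 4 · 1 = 4
  d = 107: d(107) · 𝟙(642/107) = 2 · 1 = 2
  d = 214: d(214) · 𝟙(642/214) = 4 · 1 = 4
  d = 321: d(321) · 𝟙(642/321) = 4 · 1 = 4
  d = 642: d(642) · 𝟙(642/642) = 8 · 1 = 8
Summing: (d * 𝟙)(642) = 1 + 2 + 2 + 4 + 2 + 4 + 4 + 8 = 27.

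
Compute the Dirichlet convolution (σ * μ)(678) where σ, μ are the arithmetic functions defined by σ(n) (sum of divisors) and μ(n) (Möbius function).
(σ * μ)(678) = 678

Divisors of 678: [1, 2, 3, 6, 113, 226, 339, 678]. For each d | 678:
  d = 1: σ(1) · μ(678/1) = 1 · -1 = -1
  d = 2: σ(2) · μ(678/2) = 3 · 1 = 3
  d = 3: σ(3) · μ(678/3) = 4 · 1 = 4
  d = 6: σ(6) · μ(678/6) = 12 · -1 = -12
  d = 113: σ(113) · μ(678/113) = 114 · 1 = 114
  d = 226: σ(226) · μ(678/226) = 342 · -1 = -342
  d = 339: σ(339) · μ(678/339) = 456 · -1 = -456
  d = 678: σ(678) · μ(678/678) = 1368 · 1 = 1368
Summing: (σ * μ)(678) = -1 + 3 + 4 + -12 + 114 + -342 + -456 + 1368 = 678.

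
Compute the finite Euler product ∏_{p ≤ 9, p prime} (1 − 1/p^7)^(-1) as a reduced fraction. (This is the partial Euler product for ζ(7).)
∏ = 375226779375000/372119874050737

The primes p ≤ 9 are [2, 3, 5, 7]. For each prime, (1 − 1/p^7)^(-1) = p^7 / (p^7 − 1). The product is (1 − 1/2^7)^(-1), (1 − 1/3^7)^(-1), (1 − 1/5^7)^(-1), (1 − 1/7^7)^(-1) = ∏ p^7 / (p^7 − 1) = 375226779375000/372119874050737.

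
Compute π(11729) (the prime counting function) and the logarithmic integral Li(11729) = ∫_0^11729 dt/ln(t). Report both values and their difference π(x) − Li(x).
π(11729) = 1407;  Li(11729) ≈ 1432.21;  π(x) − Li(x) ≈ -25.21.

Direct count of primes ≤ 11729 gives π(11729) = 1407. Numerical evaluation of the logarithmic integral gives Li(11729) ≈ 1432.21. The difference π(x) − Li(x) ≈ -25.21 is typically negative for small/moderate x (Li(x) overestimates), though Littlewood's theorem shows this sign changes infinitely often.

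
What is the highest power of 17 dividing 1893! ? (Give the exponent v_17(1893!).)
v_17(1893!) = 117

Legendre's formula: v_p(n!) = Σ_{k ≥ 1} ⌊n / p^k⌋. For p = 17, n = 1893, the terms are:
  ⌊1893/17^1⌋ = ⌊1893/17⌋ = 111
  ⌊1893/17^2⌋ = ⌊1893/289⌋ = 6
(the next term ⌊1893/17^3⌋ = 0, terminating the sum). Summing: v_17(1893!) = 111 + 6 = 117.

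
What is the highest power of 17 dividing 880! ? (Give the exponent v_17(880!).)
v_17(880!) = 54

Legendre's formula: v_p(n!) = Σ_{k ≥ 1} ⌊n / p^k⌋. For p = 17, n = 880, the terms are:
  ⌊880/17^1⌋ = ⌊880/17⌋ = 51
  ⌊880/17^2⌋ = ⌊880/289⌋ = 3
(the next term ⌊880/17^3⌋ = 0, terminating the sum). Summing: v_17(880!) = 51 + 3 = 54.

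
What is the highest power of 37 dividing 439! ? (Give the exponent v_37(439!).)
v_37(439!) = 11

Legendre's formula: v_p(n!) = Σ_{k ≥ 1} ⌊n / p^k⌋. For p = 37, n = 439, the terms are:
  ⌊439/37^1⌋ = ⌊439/37⌋ = 11
(the next term ⌊439/37^2⌋ = 0, terminating the sum). Summing: v_37(439!) = 11 = 11.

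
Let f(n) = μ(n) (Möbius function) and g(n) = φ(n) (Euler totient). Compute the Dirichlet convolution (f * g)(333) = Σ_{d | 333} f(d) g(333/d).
(μ * φ)(333) = 140

Divisors of 333: [1, 3, 9, 37, 111, 333]. For each d | 333:
  d = 1: μ(1) · φ(333/1) = 1 · 216 = 216
  d = 3: μ(3) · φ(333/3) = -1 · 72 = -72
  d = 9: μ(9) · φ(333/9) = 0 · 36 = 0
  d = 37: μ(37) · φ(333/37) = -1 · 6 = -6
  d = 111: μ(111) · φ(333/111) = 1 · 2 = 2
  d = 333: μ(333) · φ(333/333) = 0 · 1 = 0
Summing: (μ * φ)(333) = 216 + -72 + 0 + -6 + 2 + 0 = 140.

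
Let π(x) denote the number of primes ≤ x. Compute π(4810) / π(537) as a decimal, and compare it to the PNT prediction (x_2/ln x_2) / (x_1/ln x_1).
π(4810)/π(537) = 647/99 ≈ 6.5354;  PNT prediction ≈ 6.6409.

π(537) = 99 and π(4810) = 647, so π(4810)/π(537) ≈ 6.5354. The PNT-predicted ratio is (4810/ln(4810)) / (537/ln(537)) ≈ 6.6409. The two agree to within a few percent, as expected.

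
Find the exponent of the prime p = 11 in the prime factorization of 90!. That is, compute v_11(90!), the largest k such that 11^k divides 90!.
v_11(90!) = 8

Legendre's formula: v_p(n!) = Σ_{k ≥ 1} ⌊n / p^k⌋. For p = 11, n = 90, the terms are:
  ⌊90/11^1⌋ = ⌊90/11⌋ = 8
(the next term ⌊90/11^2⌋ = 0, terminating the sum). Summing: v_11(90!) = 8 = 8.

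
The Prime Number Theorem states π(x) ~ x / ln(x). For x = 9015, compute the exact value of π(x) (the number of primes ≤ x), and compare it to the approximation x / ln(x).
π(9015) = 1121;  x/ln(x) ≈ 989.94;  relative error ≈ 11.69%.

Directly count primes up to 9015: π(9015) = 1121. The PNT approximation gives 9015/ln(9015) ≈ 9015/9.10665 ≈ 989.94. Relative error (π(x) − x/ln(x)) / π(x) ≈ 11.69%; the approximation is known to undercount slightly (Li(x) is a better estimate).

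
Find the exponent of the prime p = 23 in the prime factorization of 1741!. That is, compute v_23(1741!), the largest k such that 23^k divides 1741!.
v_23(1741!) = 78

Legendre's formula: v_p(n!) = Σ_{k ≥ 1} ⌊n / p^k⌋. For p = 23, n = 1741, the terms are:
  ⌊1741/23^1⌋ = ⌊1741/23⌋ = 75
  ⌊1741/23^2⌋ = ⌊1741/529⌋ = 3
(the next term ⌊1741/23^3⌋ = 0, terminating the sum). Summing: v_23(1741!) = 75 + 3 = 78.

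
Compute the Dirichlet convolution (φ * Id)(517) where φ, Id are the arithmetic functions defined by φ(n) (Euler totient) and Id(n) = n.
(φ * Id)(517) = 1953

Divisors of 517: [1, 11, 47, 517]. For each d | 517:
  d = 1: φ(1) · Id(517/1) = 1 · 517 = 517
  d = 11: φ(11) · Id(517/11) = 10 · 47 = 470
  d = 47: φ(47) · Id(517/47) = 46 · 11 = 506
  d = 517: φ(517) · Id(517/517) = 460 · 1 = 460
Summing: (φ * Id)(517) = 517 + 470 + 506 + 460 = 1953.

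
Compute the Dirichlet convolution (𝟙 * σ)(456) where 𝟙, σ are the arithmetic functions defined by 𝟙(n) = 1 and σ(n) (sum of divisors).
(𝟙 * σ)(456) = 2730

Divisors of 456: [1, 2, 3, 4, 6, 8, 12, 19, 24, 38, 57, 76, 114, 152, 228, 456]. For each d | 456:
  d = 1: 𝟙(1) · σ(456/1) = 1 · 1200 = 1200
  d = 2: 𝟙(2) · σ(456/2) = 1 · 560 = 560
  d = 3: 𝟙(3) · σ(456/3) = 1 · 300 = 300
  d = 4: 𝟙(4) · σ(456/4) = 1 · 240 = 240
  d = 6: 𝟙(6) · σ(456/6) = 1 · 140 = 140
  d = 8: 𝟙(8) · σ(456/8) = 1 · 80 = 80
  d = 12: 𝟙(12) · σ(456/12) = 1 · 60 = 60
  d = 19: 𝟙(19) · σ(456/19) = 1 · 60 = 60
  d = 24: 𝟙(24) · σ(456/24) = 1 · 20 = 20
  d = 38: 𝟙(38) · σ(456/38) = 1 · 28 = 28
  d = 57: 𝟙(57) · σ(456/57) = 1 · 15 = 15
  d = 76: 𝟙(76) · σ(456/76) = 1 · 12 = 12
  d = 114: 𝟙(114) · σ(456/114) = 1 · 7 = 7
  d = 152: 𝟙(152) · σ(456/152) = 1 · 4 = 4
  d = 228: 𝟙(228) · σ(456/228) = 1 · 3 = 3
  d = 456: 𝟙(456) · σ(456/456) = 1 · 1 = 1
Summing: (𝟙 * σ)(456) = 1200 + 560 + 300 + 240 + 140 + 80 + 60 + 60 + 20 + 28 + 15 + 12 + 7 + 4 + 3 + 1 = 2730.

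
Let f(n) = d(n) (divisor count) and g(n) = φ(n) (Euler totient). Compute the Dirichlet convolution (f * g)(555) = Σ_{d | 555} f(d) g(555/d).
(d * φ)(555) = 912

Divisors of 555: [1, 3, 5, 15, 37, 111, 185, 555]. For each d | 555:
  d = 1: d(1) · φ(555/1) = 1 · 288 = 288
  d = 3: d(3) · φ(555/3) = 2 · 144 = 288
  d = 5: d(5) · φ(555/5) = 2 · 72 = 144
  d = 15: d(15) · φ(555/15) = 4 · 36 = 144
  d = 37: d(37) · φ(555/37) = 2 · 8 = 16
  d = 111: d(111) · φ(555/111) = 4 · 4 = 16
  d = 185: d(185) · φ(555/185) = 4 · 2 = 8
  d = 555: d(555) · φ(555/555) = 8 · 1 = 8
Summing: (d * φ)(555) = 288 + 288 + 144 + 144 + 16 + 16 + 8 + 8 = 912.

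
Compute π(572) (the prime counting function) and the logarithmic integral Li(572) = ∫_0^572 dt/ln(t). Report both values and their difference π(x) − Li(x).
π(572) = 105;  Li(572) ≈ 113.25;  π(x) − Li(x) ≈ -8.25.

Direct count of primes ≤ 572 gives π(572) = 105. Numerical evaluation of the logarithmic integral gives Li(572) ≈ 113.25. The difference π(x) − Li(x) ≈ -8.25 is typically negative for small/moderate x (Li(x) overestimates), though Littlewood's theorem shows this sign changes infinitely often.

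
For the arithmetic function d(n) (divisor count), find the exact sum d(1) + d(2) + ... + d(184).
Σ_{n ≤ 184} d(n) = 993

Compute d(n) for each 1 ≤ n ≤ 184: d(1) = 1, d(2) = 2, d(3) = 2, d(4) = 3, d(5) = 2, d(6) = 4, d(7) = 2, d(8) = 4, d(9) = 3, d(10) = 4, d(11) = 2, d(12) = 6, d(13) = 2, d(14) = 4, d(15) = 4, d(16) = 5, d(17) = 2, d(18) = 6, d(19) = 2, d(20) = 6, d(21) = 4, d(22) = 4, d(23) = 2, d(24) = 8, d(25) = 3, d(26) = 4, d(27) = 4, d(28) = 6, d(29) = 2, d(30) = 8, d(31) = 2, d(32) = 6, d(33) = 4, d(34) = 4, d(35) = 4, d(36) = 9, d(37) = 2, d(38) = 4, d(39) = 4, d(40) = 8, d(41) = 2, d(42) = 8, d(43) = 2, d(44) = 6, d(45) = 6, d(46) = 4, d(47) = 2, d(48) = 10, d(49) = 3, d(50) = 6, d(51) = 4, d(52) = 6, d(53) = 2, d(54) = 8, d(55) = 4, d(56) = 8, d(57) = 4, d(58) = 4, d(59) = 2, d(60) = 12, d(61) = 2, d(62) = 4, d(63) = 6, d(64) = 7, d(65) = 4, d(66) = 8, d(67) = 2, d(68) = 6, d(69) = 4, d(70) = 8, d(71) = 2, d(72) = 12, d(73) = 2, d(74) = 4, d(75) = 6, d(76) = 6, d(77) = 4, d(78) = 8, d(79) = 2, d(80) = 10, d(81) = 5, d(82) = 4, d(83) = 2, d(84) = 12, d(85) = 4, d(86) = 4, d(87) = 4, d(88) = 8, d(89) = 2, d(90) = 12, d(91) = 4, d(92) = 6, d(93) = 4, d(94) = 4, d(95) = 4, d(96) = 12, d(97) = 2, d(98) = 6, d(99) = 6, d(100) = 9, d(101) = 2, d(102) = 8, d(103) = 2, d(104) = 8, d(105) = 8, d(106) = 4, d(107) = 2, d(108) = 12, d(109) = 2, d(110) = 8, d(111) = 4, d(112) = 10, d(113) = 2, d(114) = 8, d(115) = 4, d(116) = 6, d(117) = 6, d(118) = 4, d(119) = 4, d(120) = 16, d(121) = 3, d(122) = 4, d(123) = 4, d(124) = 6, d(125) = 4, d(126) = 12, d(127) = 2, d(128) = 8, d(129) = 4, d(130) = 8, d(131) = 2, d(132) = 12, d(133) = 4, d(134) = 4, d(135) = 8, d(136) = 8, d(137) = 2, d(138) = 8, d(139) = 2, d(140) = 12, d(141) = 4, d(142) = 4, d(143) = 4, d(144) = 15, d(145) = 4, d(146) = 4, d(147) = 6, d(148) = 6, d(149) = 2, d(150) = 12, d(151) = 2, d(152) = 8, d(153) = 6, d(154) = 8, d(155) = 4, d(156) = 12, d(157) = 2, d(158) = 4, d(159) = 4, d(160) = 12, d(161) = 4, d(162) = 10, d(163) = 2, d(164) = 6, d(165) = 8, d(166) = 4, d(167) = 2, d(168) = 16, d(169) = 3, d(170) = 8, d(171) = 6, d(172) = 6, d(173) = 2, d(174) = 8, d(175) = 6, d(176) = 10, d(177) = 4, d(178) = 4, d(179) = 2, d(180) = 18, d(181) = 2, d(182) = 8, d(183) = 4, d(184) = 8. Summing all 184 values: 993. (Dirichlet's divisor formula: Σ_{n ≤ x} d(n) = x ln(x) + (2γ − 1) x + O(√x). For x = 184, the asymptotic estimate is ≈ 987.96.)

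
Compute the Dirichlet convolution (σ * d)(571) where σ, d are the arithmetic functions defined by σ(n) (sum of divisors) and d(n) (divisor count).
(σ * d)(571) = 574

Divisors of 571: [1, 571]. For each d | 571:
  d = 1: σ(1) · d(571/1) = 1 · 2 = 2
  d = 571: σ(571) · d(571/571) = 572 · 1 = 572
Summing: (σ * d)(571) = 2 + 572 = 574.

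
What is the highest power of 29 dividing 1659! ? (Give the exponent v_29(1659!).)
v_29(1659!) = 58

Legendre's formula: v_p(n!) = Σ_{k ≥ 1} ⌊n / p^k⌋. For p = 29, n = 1659, the terms are:
  ⌊1659/29^1⌋ = ⌊1659/29⌋ = 57
  ⌊1659/29^2⌋ = ⌊1659/841⌋ = 1
(the next term ⌊1659/29^3⌋ = 0, terminating the sum). Summing: v_29(1659!) = 57 + 1 = 58.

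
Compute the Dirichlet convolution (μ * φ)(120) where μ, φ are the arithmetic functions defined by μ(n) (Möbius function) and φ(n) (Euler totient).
(μ * φ)(120) = 6

Divisors of 120: [1, 2, 3, 4, 5, 6, 8, 10, 12, 15, 20, 24, 30, 40, 60, 120]. For each d | 120:
  d = 1: μ(1) · φ(120/1) = 1 · 32 = 32
  d = 2: μ(2) · φ(120/2) = -1 · 16 = -16
  d = 3: μ(3) · φ(120/3) = -1 · 16 = -16
  d = 4: μ(4) · φ(120/4) = 0 · 8 = 0
  d = 5: μ(5) · φ(120/5) = -1 · 8 = -8
  d = 6: μ(6) · φ(120/6) = 1 · 8 = 8
  d = 8: μ(8) · φ(120/8) = 0 · 8 = 0
  d = 10: μ(10) · φ(120/10) = 1 · 4 = 4
  d = 12: μ(12) · φ(120/12) = 0 · 4 = 0
  d = 15: μ(15) · φ(120/15) = 1 · 4 = 4
  d = 20: μ(20) · φ(120/20) = 0 · 2 = 0
  d = 24: μ(24) · φ(120/24) = 0 · 4 = 0
  d = 30: μ(30) · φ(120/30) = -1 · 2 = -2
  d = 40: μ(40) · φ(120/40) = 0 · 2 = 0
  d = 60: μ(60) · φ(120/60) = 0 · 1 = 0
  d = 120: μ(120) · φ(120/120) = 0 · 1 = 0
Summing: (μ * φ)(120) = 32 + -16 + -16 + 0 + -8 + 8 + 0 + 4 + 0 + 4 + 0 + 0 + -2 + 0 + 0 + 0 = 6.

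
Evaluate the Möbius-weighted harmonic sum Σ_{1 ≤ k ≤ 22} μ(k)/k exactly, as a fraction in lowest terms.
Σ μ(k)/k = 410857/9699690

Values of μ(k) for 1 ≤ k ≤ 22: μ(1) = 1, μ(2) = -1, μ(3) = -1, μ(5) = -1, μ(6) = 1, μ(7) = -1, μ(10) = 1, μ(11) = -1, μ(13) = -1, μ(14) = 1, μ(15) = 1, μ(17) = -1, μ(19) = -1, μ(21) = 1, μ(22) = 1, with μ = 0 on non-squarefree integers. Summing μ(k)/k for k where μ(k) ≠ 0 gives 410857/9699690 ≈ 0.0424. (PNT ⟺ this sum → 0 as n → ∞.)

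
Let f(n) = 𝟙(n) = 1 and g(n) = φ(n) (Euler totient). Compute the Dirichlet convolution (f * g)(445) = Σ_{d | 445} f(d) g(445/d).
(𝟙 * φ)(445) = 445

Divisors of 445: [1, 5, 89, 445]. For each d | 445:
  d = 1: 𝟙(1) · φ(445/1) = 1 · 352 = 352
  d = 5: 𝟙(5) · φ(445/5) = 1 · 88 = 88
  d = 89: 𝟙(89) · φ(445/89) = 1 · 4 = 4
  d = 445: 𝟙(445) · φ(445/445) = 1 · 1 = 1
Summing: (𝟙 * φ)(445) = 352 + 88 + 4 + 1 = 445.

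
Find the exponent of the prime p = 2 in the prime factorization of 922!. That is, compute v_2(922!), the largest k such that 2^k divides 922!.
v_2(922!) = 916

Legendre's formula: v_p(n!) = Σ_{k ≥ 1} ⌊n / p^k⌋. For p = 2, n = 922, the terms are:
  ⌊922/2^1⌋ = ⌊922/2⌋ = 461
  ⌊922/2^2⌋ = ⌊922/4⌋ = 230
  ⌊922/2^3⌋ = ⌊922/8⌋ = 115
  ⌊922/2^4⌋ = ⌊922/16⌋ = 57
  ⌊922/2^5⌋ = ⌊922/32⌋ = 28
  ⌊922/2^6⌋ = ⌊922/64⌋ = 14
  ⌊922/2^7⌋ = ⌊922/128⌋ = 7
  ⌊922/2^8⌋ = ⌊922/256⌋ = 3
  ⌊922/2^9⌋ = ⌊922/512⌋ = 1
(the next term ⌊922/2^10⌋ = 0, terminating the sum). Summing: v_2(922!) = 461 + 230 + 115 + 57 + 28 + 14 + 7 + 3 + 1 = 916.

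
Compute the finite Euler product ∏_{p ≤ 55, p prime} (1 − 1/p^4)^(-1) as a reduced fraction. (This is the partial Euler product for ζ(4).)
∏ = 750937919501355467062347671738968589096863062629/693820677147413996973765862820413440000000000000

The primes p ≤ 55 are [2, 3, 5, 7, 11, 13, 17, 19, 23, 29, 31, 37, 41, 43, 47, 53]. For each prime, (1 − 1/p^4)^(-1) = p^4 / (p^4 − 1). The product is (1 − 1/2^4)^(-1), (1 − 1/3^4)^(-1), (1 − 1/5^4)^(-1), (1 − 1/7^4)^(-1), (1 − 1/11^4)^(-1), (1 − 1/13^4)^(-1), (1 − 1/17^4)^(-1), (1 − 1/19^4)^(-1), (1 − 1/23^4)^(-1), (1 − 1/29^4)^(-1), (1 − 1/31^4)^(-1), (1 − 1/37^4)^(-1), (1 − 1/41^4)^(-1), (1 − 1/43^4)^(-1), (1 − 1/47^4)^(-1), (1 − 1/53^4)^(-1) = ∏ p^4 / (p^4 − 1) = 750937919501355467062347671738968589096863062629/693820677147413996973765862820413440000000000000.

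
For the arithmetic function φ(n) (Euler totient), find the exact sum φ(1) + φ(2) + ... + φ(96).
Σ_{n ≤ 96} φ(n) = 2806

Compute φ(n) for each 1 ≤ n ≤ 96: φ(1) = 1, φ(2) = 1, φ(3) = 2, φ(4) = 2, φ(5) = 4, φ(6) = 2, φ(7) = 6, φ(8) = 4, φ(9) = 6, φ(10) = 4, φ(11) = 10, φ(12) = 4, φ(13) = 12, φ(14) = 6, φ(15) = 8, φ(16) = 8, φ(17) = 16, φ(18) = 6, φ(19) = 18, φ(20) = 8, φ(21) = 12, φ(22) = 10, φ(23) = 22, φ(24) = 8, φ(25) = 20, φ(26) = 12, φ(27) = 18, φ(28) = 12, φ(29) = 28, φ(30) = 8, φ(31) = 30, φ(32) = 16, φ(33) = 20, φ(34) = 16, φ(35) = 24, φ(36) = 12, φ(37) = 36, φ(38) = 18, φ(39) = 24, φ(40) = 16, φ(41) = 40, φ(42) = 12, φ(43) = 42, φ(44) = 20, φ(45) = 24, φ(46) = 22, φ(47) = 46, φ(48) = 16, φ(49) = 42, φ(50) = 20, φ(51) = 32, φ(52) = 24, φ(53) = 52, φ(54) = 18, φ(55) = 40, φ(56) = 24, φ(57) = 36, φ(58) = 28, φ(59) = 58, φ(60) = 16, φ(61) = 60, φ(62) = 30, φ(63) = 36, φ(64) = 32, φ(65) = 48, φ(66) = 20, φ(67) = 66, φ(68) = 32, φ(69) = 44, φ(70) = 24, φ(71) = 70, φ(72) = 24, φ(73) = 72, φ(74) = 36, φ(75) = 40, φ(76) = 36, φ(77) = 60, φ(78) = 24, φ(79) = 78, φ(80) = 32, φ(81) = 54, φ(82) = 40, φ(83) = 82, φ(84) = 24, φ(85) = 64, φ(86) = 42, φ(87) = 56, φ(88) = 40, φ(89) = 88, φ(90) = 24, φ(91) = 72, φ(92) = 44, φ(93) = 60, φ(94) = 46, φ(95) = 72, φ(96) = 32. Summing all 96 values: 2806. (Average order: Σ_{n ≤ x} φ(n) ~ (3/π²) x². For x = 96, (3/π²)·96² ≈ 2801.33.)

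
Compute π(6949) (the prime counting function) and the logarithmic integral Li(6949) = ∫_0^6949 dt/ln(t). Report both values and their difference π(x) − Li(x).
π(6949) = 892;  Li(6949) ≈ 908.57;  π(x) − Li(x) ≈ -16.57.

Direct count of primes ≤ 6949 gives π(6949) = 892. Numerical evaluation of the logarithmic integral gives Li(6949) ≈ 908.57. The difference π(x) − Li(x) ≈ -16.57 is typically negative for small/moderate x (Li(x) overestimates), though Littlewood's theorem shows this sign changes infinitely often.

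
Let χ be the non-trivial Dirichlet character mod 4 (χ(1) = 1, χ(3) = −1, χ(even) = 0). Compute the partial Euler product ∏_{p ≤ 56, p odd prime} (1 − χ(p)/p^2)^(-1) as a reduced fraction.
∏ = 6080498115610191266973991/6635764829241999360000000

The odd primes p ≤ 56 are [3, 5, 7, 11, 13, 17, 19, 23, 29, 31, 37, 41, 43, 47, 53]. For each, χ(p) = 1 if p ≡ 1 mod 4, χ(p) = −1 if p ≡ 3 mod 4. Taking (1 − χ(p)/p^2)^(-1) = p^2/(p^2 − χ(p)): (1 − (-1)/3^2)^(-1) · (1 − (1)/5^2)^(-1) · (1 − (-1)/7^2)^(-1) · (1 − (-1)/11^2)^(-1) · (1 − (1)/13^2)^(-1) · (1 − (1)/17^2)^(-1) · (1 − (-1)/19^2)^(-1) · (1 − (-1)/23^2)^(-1) · (1 − (1)/29^2)^(-1) · (1 − (-1)/31^2)^(-1) · (1 − (1)/37^2)^(-1) · (1 − (1)/41^2)^(-1) · (1 − (-1)/43^2)^(-1) · (1 − (-1)/47^2)^(-1) · (1 − (1)/53^2)^(-1) = 6080498115610191266973991/6635764829241999360000000.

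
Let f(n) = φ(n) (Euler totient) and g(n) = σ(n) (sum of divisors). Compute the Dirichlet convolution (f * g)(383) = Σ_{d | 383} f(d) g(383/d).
(φ * σ)(383) = 766

Divisors of 383: [1, 383]. For each d | 383:
  d = 1: φ(1) · σ(383/1) = 1 · 384 = 384
  d = 383: φ(383) · σ(383/383) = 382 · 1 = 382
Summing: (φ * σ)(383) = 384 + 382 = 766.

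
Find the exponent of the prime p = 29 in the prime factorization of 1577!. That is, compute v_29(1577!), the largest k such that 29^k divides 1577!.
v_29(1577!) = 55

Legendre's formula: v_p(n!) = Σ_{k ≥ 1} ⌊n / p^k⌋. For p = 29, n = 1577, the terms are:
  ⌊1577/29^1⌋ = ⌊1577/29⌋ = 54
  ⌊1577/29^2⌋ = ⌊1577/841⌋ = 1
(the next term ⌊1577/29^3⌋ = 0, terminating the sum). Summing: v_29(1577!) = 54 + 1 = 55.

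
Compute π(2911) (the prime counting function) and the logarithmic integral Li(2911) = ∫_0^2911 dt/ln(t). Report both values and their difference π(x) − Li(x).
π(2911) = 421;  Li(2911) ≈ 431.62;  π(x) − Li(x) ≈ -10.62.

Direct count of primes ≤ 2911 gives π(2911) = 421. Numerical evaluation of the logarithmic integral gives Li(2911) ≈ 431.62. The difference π(x) − Li(x) ≈ -10.62 is typically negative for small/moderate x (Li(x) overestimates), though Littlewood's theorem shows this sign changes infinitely often.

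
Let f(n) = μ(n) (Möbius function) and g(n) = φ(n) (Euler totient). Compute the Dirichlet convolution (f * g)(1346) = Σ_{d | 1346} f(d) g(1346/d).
(μ * φ)(1346) = 0

Divisors of 1346: [1, 2, 673, 1346]. For each d | 1346:
  d = 1: μ(1) · φ(1346/1) = 1 · 672 = 672
  d = 2: μ(2) · φ(1346/2) = -1 · 672 = -672
  d = 673: μ(673) · φ(1346/673) = -1 · 1 = -1
  d = 1346: μ(1346) · φ(1346/1346) = 1 · 1 = 1
Summing: (μ * φ)(1346) = 672 + -672 + -1 + 1 = 0.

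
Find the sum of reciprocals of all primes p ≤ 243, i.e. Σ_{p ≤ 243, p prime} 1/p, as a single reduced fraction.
Σ 1/p = 506873196134241441348690763593294873492730445394823722837469097176314709804649267964680634478659521/256041159035492609053110100510385311995538591998443060216114576417920917800321526504084465112487730

π(243) = 53, so the primes ≤ 243 are [2, 3, 5, 7, 11, 13, 17, 19, 23, 29, 31, 37, 41, 43, 47, 53, 59, 61, 67, 71, 73, 79, 83, 89, 97, 101, 103, 107, 109, 113, 127, 131, 137, 139, 149, 151, 157, 163, 167, 173, 179, 181, 191, 193, 197, 199, 211, 223, 227, 229, 233, 239, 241]. Summing 1/p over these primes: 506873196134241441348690763593294873492730445394823722837469097176314709804649267964680634478659521/256041159035492609053110100510385311995538591998443060216114576417920917800321526504084465112487730 ≈ 1.9797. Mertens estimate ln ln(243) + 0.2615 ≈ 1.9650.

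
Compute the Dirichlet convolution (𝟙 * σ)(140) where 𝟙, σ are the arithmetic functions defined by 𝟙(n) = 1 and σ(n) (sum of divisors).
(𝟙 * σ)(140) = 693

Divisors of 140: [1, 2, 4, 5, 7, 10, 14, 20, 28, 35, 70, 140]. For each d | 140:
  d = 1: 𝟙(1) · σ(140/1) = 1 · 336 = 336
  d = 2: 𝟙(2) · σ(140/2) = 1 · 144 = 144
  d = 4: 𝟙(4) · σ(140/4) = 1 · 48 = 48
  d = 5: 𝟙(5) · σ(140/5) = 1 · 56 = 56
  d = 7: 𝟙(7) · σ(140/7) = 1 · 42 = 42
  d = 10: 𝟙(10) · σ(140/10) = 1 · 24 = 24
  d = 14: 𝟙(14) · σ(140/14) = 1 · 18 = 18
  d = 20: 𝟙(20) · σ(140/20) = 1 · 8 = 8
  d = 28: 𝟙(28) · σ(140/28) = 1 · 6 = 6
  d = 35: 𝟙(35) · σ(140/35) = 1 · 7 = 7
  d = 70: 𝟙(70) · σ(140/70) = 1 · 3 = 3
  d = 140: 𝟙(140) · σ(140/140) = 1 · 1 = 1
Summing: (𝟙 * σ)(140) = 336 + 144 + 48 + 56 + 42 + 24 + 18 + 8 + 6 + 7 + 3 + 1 = 693.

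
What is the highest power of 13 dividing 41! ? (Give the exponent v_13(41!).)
v_13(41!) = 3

Legendre's formula: v_p(n!) = Σ_{k ≥ 1} ⌊n / p^k⌋. For p = 13, n = 41, the terms are:
  ⌊41/13^1⌋ = ⌊41/13⌋ = 3
(the next term ⌊41/13^2⌋ = 0, terminating the sum). Summing: v_13(41!) = 3 = 3.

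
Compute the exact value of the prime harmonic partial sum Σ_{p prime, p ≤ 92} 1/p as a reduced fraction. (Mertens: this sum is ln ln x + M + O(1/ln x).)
Σ 1/p = 42605658161771733665696611824842057/23768741896345550770650537601358310

π(92) = 24, so the primes ≤ 92 are [2, 3, 5, 7, 11, 13, 17, 19, 23, 29, 31, 37, 41, 43, 47, 53, 59, 61, 67, 71, 73, 79, 83, 89]. Summing 1/p over these primes: 42605658161771733665696611824842057/23768741896345550770650537601358310 ≈ 1.7925. Mertens estimate ln ln(92) + 0.2615 ≈ 1.7704.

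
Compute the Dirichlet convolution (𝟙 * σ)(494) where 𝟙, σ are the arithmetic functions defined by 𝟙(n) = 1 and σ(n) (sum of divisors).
(𝟙 * σ)(494) = 1260

Divisors of 494: [1, 2, 13, 19, 26, 38, 247, 494]. For each d | 494:
  d = 1: 𝟙(1) · σ(494/1) = 1 · 840 = 840
  d = 2: 𝟙(2) · σ(494/2) = 1 · 280 = 280
  d = 13: 𝟙(13) · σ(494/13) = 1 · 60 = 60
  d = 19: 𝟙(19) · σ(494/19) = 1 · 42 = 42
  d = 26: 𝟙(26) · σ(494/26) = 1 · 20 = 20
  d = 38: 𝟙(38) · σ(494/38) = 1 · 14 = 14
  d = 247: 𝟙(247) · σ(494/247) = 1 · 3 = 3
  d = 494: 𝟙(494) · σ(494/494) = 1 · 1 = 1
Summing: (𝟙 * σ)(494) = 840 + 280 + 60 + 42 + 20 + 14 + 3 + 1 = 1260.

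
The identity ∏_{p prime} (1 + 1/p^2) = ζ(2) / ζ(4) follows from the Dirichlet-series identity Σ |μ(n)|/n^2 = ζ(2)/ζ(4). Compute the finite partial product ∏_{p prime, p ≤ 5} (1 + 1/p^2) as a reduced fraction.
∏ = 13/9

The primes p ≤ 5 are [2, 3, 5]. For each, (1 + 1/p^2) = (p^2 + 1)/p^2. Multiplying these fractions over p ∈ [2, 3, 5] gives 13/9. (In the limit P → ∞ this tends to ζ(2)/ζ(4).)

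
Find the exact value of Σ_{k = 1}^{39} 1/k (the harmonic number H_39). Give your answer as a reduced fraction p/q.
H_39 = 2066035355155033/485721041551200

Direct summation: H_39 = 1 + 1/2 + ... + 1/39. The least common denominator is lcm(1, ..., 39) = 5342931457063200; over this denominator the numerator is 5342931457063200 + 2671465728531600 + 1780977152354400 + 1335732864265800 + 1068586291412640 + 890488576177200 + 763275922437600 + 667866432132900 + 593659050784800 + 534293145706320 + 485721041551200 + 445244288088600 + 410994727466400 + 381637961218800 + 356195430470880 + 333933216066450 + 314290085709600 + 296829525392400 + 281206918792800 + 267146572853160 + 254425307479200 + 242860520775600 + 232301367698400 + 222622144044300 + 213717258282528 + 205497363733200 + 197886350261600 + 190818980609400 + 184239015760800 + 178097715235440 + 172352627647200 + 166966608033225 + 161907013850400 + 157145042854800 + 152655184487520 + 148414762696200 + 144403552893600 + 140603459396400 + 136998242488800 = 22726388906705363, so H_39 = 22726388906705363/5342931457063200; reducing by gcd(22726388906705363, 5342931457063200) = 11 gives 2066035355155033/485721041551200 ≈ 4.25354. (The PNT-adjacent estimate ln(39) + γ ≈ 4.24078 matches within O(1/n).)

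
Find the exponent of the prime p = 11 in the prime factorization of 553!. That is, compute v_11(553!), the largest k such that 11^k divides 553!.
v_11(553!) = 54

Legendre's formula: v_p(n!) = Σ_{k ≥ 1} ⌊n / p^k⌋. For p = 11, n = 553, the terms are:
  ⌊553/11^1⌋ = ⌊553/11⌋ = 50
  ⌊553/11^2⌋ = ⌊553/121⌋ = 4
(the next term ⌊553/11^3⌋ = 0, terminating the sum). Summing: v_11(553!) = 50 + 4 = 54.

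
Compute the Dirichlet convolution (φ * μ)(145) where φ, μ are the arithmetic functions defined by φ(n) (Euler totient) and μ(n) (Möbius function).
(φ * μ)(145) = 81

Divisors of 145: [1, 5, 29, 145]. For each d | 145:
  d = 1: φ(1) · μ(145/1) = 1 · 1 = 1
  d = 5: φ(5) · μ(145/5) = 4 · -1 = -4
  d = 29: φ(29) · μ(145/29) = 28 · -1 = -28
  d = 145: φ(145) · μ(145/145) = 112 · 1 = 112
Summing: (φ * μ)(145) = 1 + -4 + -28 + 112 = 81.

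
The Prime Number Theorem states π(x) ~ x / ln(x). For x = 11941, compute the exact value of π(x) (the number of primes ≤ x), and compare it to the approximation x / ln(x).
π(11941) = 1432;  x/ln(x) ≈ 1271.98;  relative error ≈ 11.17%.

Directly count primes up to 11941: π(11941) = 1432. The PNT approximation gives 11941/ln(11941) ≈ 11941/9.38773 ≈ 1271.98. Relative error (π(x) − x/ln(x)) / π(x) ≈ 11.17%; the approximation is known to undercount slightly (Li(x) is a better estimate).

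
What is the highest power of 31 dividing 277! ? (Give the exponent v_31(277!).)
v_31(277!) = 8

Legendre's formula: v_p(n!) = Σ_{k ≥ 1} ⌊n / p^k⌋. For p = 31, n = 277, the terms are:
  ⌊277/31^1⌋ = ⌊277/31⌋ = 8
(the next term ⌊277/31^2⌋ = 0, terminating the sum). Summing: v_31(277!) = 8 = 8.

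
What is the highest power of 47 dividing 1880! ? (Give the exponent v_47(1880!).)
v_47(1880!) = 40

Legendre's formula: v_p(n!) = Σ_{k ≥ 1} ⌊n / p^k⌋. For p = 47, n = 1880, the terms are:
  ⌊1880/47^1⌋ = ⌊1880/47⌋ = 40
(the next term ⌊1880/47^2⌋ = 0, terminating the sum). Summing: v_47(1880!) = 40 = 40.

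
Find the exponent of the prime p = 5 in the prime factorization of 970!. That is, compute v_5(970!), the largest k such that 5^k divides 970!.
v_5(970!) = 240

Legendre's formula: v_p(n!) = Σ_{k ≥ 1} ⌊n / p^k⌋. For p = 5, n = 970, the terms are:
  ⌊970/5^1⌋ = ⌊970/5⌋ = 194
  ⌊970/5^2⌋ = ⌊970/25⌋ = 38
  ⌊970/5^3⌋ = ⌊970/125⌋ = 7
  ⌊970/5^4⌋ = ⌊970/625⌋ = 1
(the next term ⌊970/5^5⌋ = 0, terminating the sum). Summing: v_5(970!) = 194 + 38 + 7 + 1 = 240.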